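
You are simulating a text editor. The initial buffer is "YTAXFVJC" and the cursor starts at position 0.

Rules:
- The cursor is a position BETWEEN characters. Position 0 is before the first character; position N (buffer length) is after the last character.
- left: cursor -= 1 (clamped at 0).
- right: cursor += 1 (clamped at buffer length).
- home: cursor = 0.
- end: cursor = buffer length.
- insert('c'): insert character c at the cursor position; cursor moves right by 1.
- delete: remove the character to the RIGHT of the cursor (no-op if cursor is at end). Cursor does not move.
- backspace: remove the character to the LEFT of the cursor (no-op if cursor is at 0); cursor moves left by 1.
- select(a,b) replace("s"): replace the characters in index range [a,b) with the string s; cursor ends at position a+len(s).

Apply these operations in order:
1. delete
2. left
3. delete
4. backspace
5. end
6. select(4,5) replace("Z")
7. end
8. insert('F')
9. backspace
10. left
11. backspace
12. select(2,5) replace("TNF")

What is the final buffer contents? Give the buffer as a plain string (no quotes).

After op 1 (delete): buf='TAXFVJC' cursor=0
After op 2 (left): buf='TAXFVJC' cursor=0
After op 3 (delete): buf='AXFVJC' cursor=0
After op 4 (backspace): buf='AXFVJC' cursor=0
After op 5 (end): buf='AXFVJC' cursor=6
After op 6 (select(4,5) replace("Z")): buf='AXFVZC' cursor=5
After op 7 (end): buf='AXFVZC' cursor=6
After op 8 (insert('F')): buf='AXFVZCF' cursor=7
After op 9 (backspace): buf='AXFVZC' cursor=6
After op 10 (left): buf='AXFVZC' cursor=5
After op 11 (backspace): buf='AXFVC' cursor=4
After op 12 (select(2,5) replace("TNF")): buf='AXTNF' cursor=5

Answer: AXTNF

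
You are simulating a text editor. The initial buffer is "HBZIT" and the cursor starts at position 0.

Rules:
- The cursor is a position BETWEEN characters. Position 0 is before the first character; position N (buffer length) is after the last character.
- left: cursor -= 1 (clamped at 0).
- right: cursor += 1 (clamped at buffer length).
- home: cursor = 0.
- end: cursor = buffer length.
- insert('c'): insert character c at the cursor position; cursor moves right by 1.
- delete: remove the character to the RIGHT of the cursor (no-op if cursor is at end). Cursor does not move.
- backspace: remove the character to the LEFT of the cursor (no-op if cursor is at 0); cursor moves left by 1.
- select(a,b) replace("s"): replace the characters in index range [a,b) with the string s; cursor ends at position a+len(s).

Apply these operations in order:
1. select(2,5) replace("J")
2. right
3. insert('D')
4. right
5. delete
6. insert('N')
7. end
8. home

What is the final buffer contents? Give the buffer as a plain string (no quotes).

After op 1 (select(2,5) replace("J")): buf='HBJ' cursor=3
After op 2 (right): buf='HBJ' cursor=3
After op 3 (insert('D')): buf='HBJD' cursor=4
After op 4 (right): buf='HBJD' cursor=4
After op 5 (delete): buf='HBJD' cursor=4
After op 6 (insert('N')): buf='HBJDN' cursor=5
After op 7 (end): buf='HBJDN' cursor=5
After op 8 (home): buf='HBJDN' cursor=0

Answer: HBJDN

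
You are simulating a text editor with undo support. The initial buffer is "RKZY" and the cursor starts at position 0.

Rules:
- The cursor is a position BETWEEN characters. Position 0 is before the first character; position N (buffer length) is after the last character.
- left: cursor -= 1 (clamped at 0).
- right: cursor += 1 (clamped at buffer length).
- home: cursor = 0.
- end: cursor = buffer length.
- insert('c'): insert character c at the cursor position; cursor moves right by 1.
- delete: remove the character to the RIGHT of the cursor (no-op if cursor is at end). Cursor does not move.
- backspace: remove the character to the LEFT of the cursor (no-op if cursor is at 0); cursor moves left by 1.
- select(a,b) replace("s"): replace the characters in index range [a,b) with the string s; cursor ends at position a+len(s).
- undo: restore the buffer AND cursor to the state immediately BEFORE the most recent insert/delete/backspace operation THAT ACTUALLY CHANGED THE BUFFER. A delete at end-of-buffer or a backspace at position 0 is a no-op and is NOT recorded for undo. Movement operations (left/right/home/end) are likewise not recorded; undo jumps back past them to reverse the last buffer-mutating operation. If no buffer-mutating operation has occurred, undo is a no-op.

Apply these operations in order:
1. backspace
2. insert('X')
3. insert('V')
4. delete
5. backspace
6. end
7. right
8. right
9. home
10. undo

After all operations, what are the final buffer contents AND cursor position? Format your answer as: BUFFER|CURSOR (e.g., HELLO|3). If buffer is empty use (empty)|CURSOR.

Answer: XVKZY|2

Derivation:
After op 1 (backspace): buf='RKZY' cursor=0
After op 2 (insert('X')): buf='XRKZY' cursor=1
After op 3 (insert('V')): buf='XVRKZY' cursor=2
After op 4 (delete): buf='XVKZY' cursor=2
After op 5 (backspace): buf='XKZY' cursor=1
After op 6 (end): buf='XKZY' cursor=4
After op 7 (right): buf='XKZY' cursor=4
After op 8 (right): buf='XKZY' cursor=4
After op 9 (home): buf='XKZY' cursor=0
After op 10 (undo): buf='XVKZY' cursor=2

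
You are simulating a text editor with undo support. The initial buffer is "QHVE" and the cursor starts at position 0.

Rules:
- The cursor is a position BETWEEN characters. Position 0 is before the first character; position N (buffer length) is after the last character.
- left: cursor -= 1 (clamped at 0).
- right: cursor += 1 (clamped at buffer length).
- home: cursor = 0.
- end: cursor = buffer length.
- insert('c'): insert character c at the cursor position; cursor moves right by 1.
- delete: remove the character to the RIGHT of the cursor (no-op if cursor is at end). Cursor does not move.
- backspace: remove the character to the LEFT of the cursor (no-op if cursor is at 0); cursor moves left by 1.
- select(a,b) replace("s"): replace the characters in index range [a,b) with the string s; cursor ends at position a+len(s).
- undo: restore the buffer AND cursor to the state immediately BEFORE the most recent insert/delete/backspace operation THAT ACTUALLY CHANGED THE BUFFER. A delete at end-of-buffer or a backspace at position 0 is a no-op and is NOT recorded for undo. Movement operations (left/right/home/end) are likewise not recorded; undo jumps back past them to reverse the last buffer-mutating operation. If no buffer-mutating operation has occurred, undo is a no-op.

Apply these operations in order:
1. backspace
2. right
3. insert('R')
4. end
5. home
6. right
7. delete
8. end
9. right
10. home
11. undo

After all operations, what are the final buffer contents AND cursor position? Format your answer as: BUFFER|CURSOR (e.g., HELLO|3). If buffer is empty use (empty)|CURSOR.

Answer: QRHVE|1

Derivation:
After op 1 (backspace): buf='QHVE' cursor=0
After op 2 (right): buf='QHVE' cursor=1
After op 3 (insert('R')): buf='QRHVE' cursor=2
After op 4 (end): buf='QRHVE' cursor=5
After op 5 (home): buf='QRHVE' cursor=0
After op 6 (right): buf='QRHVE' cursor=1
After op 7 (delete): buf='QHVE' cursor=1
After op 8 (end): buf='QHVE' cursor=4
After op 9 (right): buf='QHVE' cursor=4
After op 10 (home): buf='QHVE' cursor=0
After op 11 (undo): buf='QRHVE' cursor=1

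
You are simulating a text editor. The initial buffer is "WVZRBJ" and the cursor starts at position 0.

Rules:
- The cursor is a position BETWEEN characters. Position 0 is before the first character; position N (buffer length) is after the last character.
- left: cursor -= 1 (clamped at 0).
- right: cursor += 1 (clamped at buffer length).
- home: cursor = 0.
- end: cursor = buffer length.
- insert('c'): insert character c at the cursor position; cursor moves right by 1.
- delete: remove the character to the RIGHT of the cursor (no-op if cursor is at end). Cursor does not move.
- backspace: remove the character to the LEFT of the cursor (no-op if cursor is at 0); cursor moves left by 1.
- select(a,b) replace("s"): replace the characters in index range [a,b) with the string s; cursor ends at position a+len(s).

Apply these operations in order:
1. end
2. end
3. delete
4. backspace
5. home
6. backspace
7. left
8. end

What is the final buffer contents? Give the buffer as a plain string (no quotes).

After op 1 (end): buf='WVZRBJ' cursor=6
After op 2 (end): buf='WVZRBJ' cursor=6
After op 3 (delete): buf='WVZRBJ' cursor=6
After op 4 (backspace): buf='WVZRB' cursor=5
After op 5 (home): buf='WVZRB' cursor=0
After op 6 (backspace): buf='WVZRB' cursor=0
After op 7 (left): buf='WVZRB' cursor=0
After op 8 (end): buf='WVZRB' cursor=5

Answer: WVZRB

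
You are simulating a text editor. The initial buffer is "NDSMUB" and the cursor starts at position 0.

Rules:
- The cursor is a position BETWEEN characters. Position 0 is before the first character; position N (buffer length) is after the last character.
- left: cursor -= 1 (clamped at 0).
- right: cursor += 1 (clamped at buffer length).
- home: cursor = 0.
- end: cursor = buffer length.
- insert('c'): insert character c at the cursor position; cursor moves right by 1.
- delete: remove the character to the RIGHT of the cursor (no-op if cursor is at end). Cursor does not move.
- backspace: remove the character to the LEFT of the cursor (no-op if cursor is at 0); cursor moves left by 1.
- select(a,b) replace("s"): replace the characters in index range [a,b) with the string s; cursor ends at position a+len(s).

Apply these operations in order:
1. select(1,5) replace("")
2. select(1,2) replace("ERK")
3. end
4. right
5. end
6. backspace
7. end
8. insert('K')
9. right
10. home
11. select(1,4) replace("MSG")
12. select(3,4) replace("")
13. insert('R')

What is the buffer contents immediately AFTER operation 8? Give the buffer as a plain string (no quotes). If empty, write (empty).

After op 1 (select(1,5) replace("")): buf='NB' cursor=1
After op 2 (select(1,2) replace("ERK")): buf='NERK' cursor=4
After op 3 (end): buf='NERK' cursor=4
After op 4 (right): buf='NERK' cursor=4
After op 5 (end): buf='NERK' cursor=4
After op 6 (backspace): buf='NER' cursor=3
After op 7 (end): buf='NER' cursor=3
After op 8 (insert('K')): buf='NERK' cursor=4

Answer: NERK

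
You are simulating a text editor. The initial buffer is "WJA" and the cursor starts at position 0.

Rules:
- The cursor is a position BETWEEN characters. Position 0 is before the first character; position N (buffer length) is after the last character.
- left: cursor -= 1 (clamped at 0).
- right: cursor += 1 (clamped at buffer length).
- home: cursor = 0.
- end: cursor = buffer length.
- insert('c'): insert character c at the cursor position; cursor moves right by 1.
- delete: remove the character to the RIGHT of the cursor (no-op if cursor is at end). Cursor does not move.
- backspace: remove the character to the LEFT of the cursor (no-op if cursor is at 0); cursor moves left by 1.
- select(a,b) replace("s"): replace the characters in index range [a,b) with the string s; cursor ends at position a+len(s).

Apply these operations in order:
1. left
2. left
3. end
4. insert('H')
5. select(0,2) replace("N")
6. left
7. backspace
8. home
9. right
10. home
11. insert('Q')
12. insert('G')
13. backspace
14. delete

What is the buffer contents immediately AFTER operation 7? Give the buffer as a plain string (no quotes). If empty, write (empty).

Answer: NAH

Derivation:
After op 1 (left): buf='WJA' cursor=0
After op 2 (left): buf='WJA' cursor=0
After op 3 (end): buf='WJA' cursor=3
After op 4 (insert('H')): buf='WJAH' cursor=4
After op 5 (select(0,2) replace("N")): buf='NAH' cursor=1
After op 6 (left): buf='NAH' cursor=0
After op 7 (backspace): buf='NAH' cursor=0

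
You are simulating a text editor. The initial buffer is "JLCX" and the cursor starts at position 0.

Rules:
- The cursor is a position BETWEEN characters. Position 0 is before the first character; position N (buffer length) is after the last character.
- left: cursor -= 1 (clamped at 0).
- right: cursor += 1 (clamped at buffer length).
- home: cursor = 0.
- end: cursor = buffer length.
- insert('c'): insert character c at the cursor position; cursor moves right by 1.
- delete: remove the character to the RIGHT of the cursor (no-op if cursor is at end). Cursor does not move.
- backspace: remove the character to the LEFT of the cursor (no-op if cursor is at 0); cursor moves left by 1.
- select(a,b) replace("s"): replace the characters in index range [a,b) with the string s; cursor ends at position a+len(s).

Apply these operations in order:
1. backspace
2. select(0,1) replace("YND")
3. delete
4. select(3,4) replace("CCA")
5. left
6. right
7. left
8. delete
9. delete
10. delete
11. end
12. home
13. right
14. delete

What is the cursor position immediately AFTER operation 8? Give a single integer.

After op 1 (backspace): buf='JLCX' cursor=0
After op 2 (select(0,1) replace("YND")): buf='YNDLCX' cursor=3
After op 3 (delete): buf='YNDCX' cursor=3
After op 4 (select(3,4) replace("CCA")): buf='YNDCCAX' cursor=6
After op 5 (left): buf='YNDCCAX' cursor=5
After op 6 (right): buf='YNDCCAX' cursor=6
After op 7 (left): buf='YNDCCAX' cursor=5
After op 8 (delete): buf='YNDCCX' cursor=5

Answer: 5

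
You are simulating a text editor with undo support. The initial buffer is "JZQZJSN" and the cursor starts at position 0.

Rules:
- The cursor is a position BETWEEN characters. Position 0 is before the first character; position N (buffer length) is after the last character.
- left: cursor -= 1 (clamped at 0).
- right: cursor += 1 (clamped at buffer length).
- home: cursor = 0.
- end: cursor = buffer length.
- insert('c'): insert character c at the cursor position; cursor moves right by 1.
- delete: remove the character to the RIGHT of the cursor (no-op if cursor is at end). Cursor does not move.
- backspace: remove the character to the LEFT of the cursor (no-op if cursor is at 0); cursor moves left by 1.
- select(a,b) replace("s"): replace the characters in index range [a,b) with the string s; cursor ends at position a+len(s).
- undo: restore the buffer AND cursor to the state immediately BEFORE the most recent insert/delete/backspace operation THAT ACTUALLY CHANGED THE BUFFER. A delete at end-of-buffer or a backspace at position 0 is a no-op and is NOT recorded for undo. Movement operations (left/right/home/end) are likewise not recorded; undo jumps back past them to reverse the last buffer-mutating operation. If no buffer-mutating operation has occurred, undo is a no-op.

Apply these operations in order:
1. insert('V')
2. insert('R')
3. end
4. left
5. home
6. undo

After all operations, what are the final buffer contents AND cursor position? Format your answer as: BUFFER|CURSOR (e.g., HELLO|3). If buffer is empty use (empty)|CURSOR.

Answer: VJZQZJSN|1

Derivation:
After op 1 (insert('V')): buf='VJZQZJSN' cursor=1
After op 2 (insert('R')): buf='VRJZQZJSN' cursor=2
After op 3 (end): buf='VRJZQZJSN' cursor=9
After op 4 (left): buf='VRJZQZJSN' cursor=8
After op 5 (home): buf='VRJZQZJSN' cursor=0
After op 6 (undo): buf='VJZQZJSN' cursor=1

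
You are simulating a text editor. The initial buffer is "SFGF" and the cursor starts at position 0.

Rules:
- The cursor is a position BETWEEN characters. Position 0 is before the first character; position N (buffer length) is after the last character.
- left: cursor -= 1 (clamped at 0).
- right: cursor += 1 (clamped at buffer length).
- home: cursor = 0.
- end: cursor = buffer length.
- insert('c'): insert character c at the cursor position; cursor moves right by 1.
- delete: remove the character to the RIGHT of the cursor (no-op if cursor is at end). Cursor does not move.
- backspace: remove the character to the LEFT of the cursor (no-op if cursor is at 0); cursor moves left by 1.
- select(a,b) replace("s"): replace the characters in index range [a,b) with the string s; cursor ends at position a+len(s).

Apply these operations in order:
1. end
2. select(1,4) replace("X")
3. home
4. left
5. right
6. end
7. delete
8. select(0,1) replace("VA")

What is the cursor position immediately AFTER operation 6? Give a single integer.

After op 1 (end): buf='SFGF' cursor=4
After op 2 (select(1,4) replace("X")): buf='SX' cursor=2
After op 3 (home): buf='SX' cursor=0
After op 4 (left): buf='SX' cursor=0
After op 5 (right): buf='SX' cursor=1
After op 6 (end): buf='SX' cursor=2

Answer: 2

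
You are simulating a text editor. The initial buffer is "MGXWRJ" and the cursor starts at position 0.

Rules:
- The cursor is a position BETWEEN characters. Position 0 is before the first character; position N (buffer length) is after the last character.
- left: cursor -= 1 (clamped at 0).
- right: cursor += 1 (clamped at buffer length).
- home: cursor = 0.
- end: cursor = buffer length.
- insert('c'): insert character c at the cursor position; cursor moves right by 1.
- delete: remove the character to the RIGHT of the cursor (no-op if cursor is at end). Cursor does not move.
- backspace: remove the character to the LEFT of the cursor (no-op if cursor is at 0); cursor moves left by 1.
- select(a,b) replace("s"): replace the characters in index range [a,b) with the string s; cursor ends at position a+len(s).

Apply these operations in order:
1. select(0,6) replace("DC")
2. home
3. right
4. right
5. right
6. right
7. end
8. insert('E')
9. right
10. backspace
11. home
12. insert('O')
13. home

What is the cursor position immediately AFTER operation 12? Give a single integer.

Answer: 1

Derivation:
After op 1 (select(0,6) replace("DC")): buf='DC' cursor=2
After op 2 (home): buf='DC' cursor=0
After op 3 (right): buf='DC' cursor=1
After op 4 (right): buf='DC' cursor=2
After op 5 (right): buf='DC' cursor=2
After op 6 (right): buf='DC' cursor=2
After op 7 (end): buf='DC' cursor=2
After op 8 (insert('E')): buf='DCE' cursor=3
After op 9 (right): buf='DCE' cursor=3
After op 10 (backspace): buf='DC' cursor=2
After op 11 (home): buf='DC' cursor=0
After op 12 (insert('O')): buf='ODC' cursor=1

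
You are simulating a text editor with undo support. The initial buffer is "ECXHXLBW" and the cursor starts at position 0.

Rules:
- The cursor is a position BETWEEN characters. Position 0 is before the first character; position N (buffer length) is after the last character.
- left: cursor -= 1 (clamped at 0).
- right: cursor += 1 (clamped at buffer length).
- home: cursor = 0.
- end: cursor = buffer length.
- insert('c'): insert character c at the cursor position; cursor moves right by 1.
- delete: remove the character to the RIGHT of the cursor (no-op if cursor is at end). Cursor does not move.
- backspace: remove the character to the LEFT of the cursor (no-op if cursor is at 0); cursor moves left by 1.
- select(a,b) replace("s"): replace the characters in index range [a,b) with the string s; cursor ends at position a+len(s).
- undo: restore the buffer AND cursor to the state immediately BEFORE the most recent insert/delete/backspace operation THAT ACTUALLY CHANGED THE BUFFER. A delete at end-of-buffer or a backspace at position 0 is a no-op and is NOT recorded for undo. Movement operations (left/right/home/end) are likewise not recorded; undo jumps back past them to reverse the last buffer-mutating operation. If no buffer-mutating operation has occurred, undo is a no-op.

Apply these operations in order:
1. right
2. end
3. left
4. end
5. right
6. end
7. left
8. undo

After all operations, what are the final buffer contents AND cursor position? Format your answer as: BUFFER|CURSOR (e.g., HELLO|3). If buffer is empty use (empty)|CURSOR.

After op 1 (right): buf='ECXHXLBW' cursor=1
After op 2 (end): buf='ECXHXLBW' cursor=8
After op 3 (left): buf='ECXHXLBW' cursor=7
After op 4 (end): buf='ECXHXLBW' cursor=8
After op 5 (right): buf='ECXHXLBW' cursor=8
After op 6 (end): buf='ECXHXLBW' cursor=8
After op 7 (left): buf='ECXHXLBW' cursor=7
After op 8 (undo): buf='ECXHXLBW' cursor=7

Answer: ECXHXLBW|7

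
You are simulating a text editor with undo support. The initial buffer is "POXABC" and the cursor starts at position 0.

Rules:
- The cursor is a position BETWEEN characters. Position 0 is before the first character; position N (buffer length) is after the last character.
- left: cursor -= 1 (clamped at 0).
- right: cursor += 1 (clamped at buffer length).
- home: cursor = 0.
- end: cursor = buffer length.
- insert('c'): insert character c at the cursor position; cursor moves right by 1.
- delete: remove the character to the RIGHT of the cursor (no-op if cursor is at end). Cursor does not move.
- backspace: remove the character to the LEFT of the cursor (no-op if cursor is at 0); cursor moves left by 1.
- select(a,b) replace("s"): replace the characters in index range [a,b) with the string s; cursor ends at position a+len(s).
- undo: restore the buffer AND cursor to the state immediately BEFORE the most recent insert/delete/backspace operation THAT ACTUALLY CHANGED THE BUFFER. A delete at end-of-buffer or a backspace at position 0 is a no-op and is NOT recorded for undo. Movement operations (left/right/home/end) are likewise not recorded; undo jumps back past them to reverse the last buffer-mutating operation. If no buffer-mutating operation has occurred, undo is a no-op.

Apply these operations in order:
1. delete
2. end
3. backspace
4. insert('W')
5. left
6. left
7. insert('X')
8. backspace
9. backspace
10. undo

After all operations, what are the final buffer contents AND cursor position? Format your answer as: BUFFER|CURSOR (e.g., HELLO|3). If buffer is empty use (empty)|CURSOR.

After op 1 (delete): buf='OXABC' cursor=0
After op 2 (end): buf='OXABC' cursor=5
After op 3 (backspace): buf='OXAB' cursor=4
After op 4 (insert('W')): buf='OXABW' cursor=5
After op 5 (left): buf='OXABW' cursor=4
After op 6 (left): buf='OXABW' cursor=3
After op 7 (insert('X')): buf='OXAXBW' cursor=4
After op 8 (backspace): buf='OXABW' cursor=3
After op 9 (backspace): buf='OXBW' cursor=2
After op 10 (undo): buf='OXABW' cursor=3

Answer: OXABW|3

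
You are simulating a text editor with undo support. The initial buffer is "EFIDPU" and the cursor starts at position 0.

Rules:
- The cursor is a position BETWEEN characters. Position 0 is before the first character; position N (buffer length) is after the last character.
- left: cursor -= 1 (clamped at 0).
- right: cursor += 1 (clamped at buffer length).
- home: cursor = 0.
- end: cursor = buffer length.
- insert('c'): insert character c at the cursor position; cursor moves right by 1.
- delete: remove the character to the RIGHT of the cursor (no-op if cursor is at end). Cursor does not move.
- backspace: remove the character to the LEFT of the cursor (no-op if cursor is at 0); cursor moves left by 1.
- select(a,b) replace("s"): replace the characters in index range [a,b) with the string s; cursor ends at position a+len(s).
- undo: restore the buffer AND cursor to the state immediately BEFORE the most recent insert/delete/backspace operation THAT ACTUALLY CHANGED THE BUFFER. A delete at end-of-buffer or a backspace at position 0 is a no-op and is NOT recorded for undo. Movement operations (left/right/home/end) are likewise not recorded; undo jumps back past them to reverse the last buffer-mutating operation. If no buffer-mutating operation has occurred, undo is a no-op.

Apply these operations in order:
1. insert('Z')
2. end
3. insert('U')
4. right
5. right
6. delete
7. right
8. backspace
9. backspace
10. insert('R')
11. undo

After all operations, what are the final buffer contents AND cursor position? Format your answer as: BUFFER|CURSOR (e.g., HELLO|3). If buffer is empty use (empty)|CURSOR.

Answer: ZEFIDP|6

Derivation:
After op 1 (insert('Z')): buf='ZEFIDPU' cursor=1
After op 2 (end): buf='ZEFIDPU' cursor=7
After op 3 (insert('U')): buf='ZEFIDPUU' cursor=8
After op 4 (right): buf='ZEFIDPUU' cursor=8
After op 5 (right): buf='ZEFIDPUU' cursor=8
After op 6 (delete): buf='ZEFIDPUU' cursor=8
After op 7 (right): buf='ZEFIDPUU' cursor=8
After op 8 (backspace): buf='ZEFIDPU' cursor=7
After op 9 (backspace): buf='ZEFIDP' cursor=6
After op 10 (insert('R')): buf='ZEFIDPR' cursor=7
After op 11 (undo): buf='ZEFIDP' cursor=6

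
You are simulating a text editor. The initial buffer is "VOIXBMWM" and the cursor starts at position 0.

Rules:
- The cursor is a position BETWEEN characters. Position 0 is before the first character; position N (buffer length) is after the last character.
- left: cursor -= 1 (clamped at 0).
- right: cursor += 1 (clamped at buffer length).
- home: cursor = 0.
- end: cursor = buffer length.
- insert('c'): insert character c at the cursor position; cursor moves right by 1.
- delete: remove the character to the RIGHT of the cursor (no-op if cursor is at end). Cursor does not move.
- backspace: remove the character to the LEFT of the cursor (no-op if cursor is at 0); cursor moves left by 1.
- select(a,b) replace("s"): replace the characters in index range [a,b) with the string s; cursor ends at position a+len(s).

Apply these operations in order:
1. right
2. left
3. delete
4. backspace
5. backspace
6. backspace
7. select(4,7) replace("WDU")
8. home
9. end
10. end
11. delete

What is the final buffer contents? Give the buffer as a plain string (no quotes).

After op 1 (right): buf='VOIXBMWM' cursor=1
After op 2 (left): buf='VOIXBMWM' cursor=0
After op 3 (delete): buf='OIXBMWM' cursor=0
After op 4 (backspace): buf='OIXBMWM' cursor=0
After op 5 (backspace): buf='OIXBMWM' cursor=0
After op 6 (backspace): buf='OIXBMWM' cursor=0
After op 7 (select(4,7) replace("WDU")): buf='OIXBWDU' cursor=7
After op 8 (home): buf='OIXBWDU' cursor=0
After op 9 (end): buf='OIXBWDU' cursor=7
After op 10 (end): buf='OIXBWDU' cursor=7
After op 11 (delete): buf='OIXBWDU' cursor=7

Answer: OIXBWDU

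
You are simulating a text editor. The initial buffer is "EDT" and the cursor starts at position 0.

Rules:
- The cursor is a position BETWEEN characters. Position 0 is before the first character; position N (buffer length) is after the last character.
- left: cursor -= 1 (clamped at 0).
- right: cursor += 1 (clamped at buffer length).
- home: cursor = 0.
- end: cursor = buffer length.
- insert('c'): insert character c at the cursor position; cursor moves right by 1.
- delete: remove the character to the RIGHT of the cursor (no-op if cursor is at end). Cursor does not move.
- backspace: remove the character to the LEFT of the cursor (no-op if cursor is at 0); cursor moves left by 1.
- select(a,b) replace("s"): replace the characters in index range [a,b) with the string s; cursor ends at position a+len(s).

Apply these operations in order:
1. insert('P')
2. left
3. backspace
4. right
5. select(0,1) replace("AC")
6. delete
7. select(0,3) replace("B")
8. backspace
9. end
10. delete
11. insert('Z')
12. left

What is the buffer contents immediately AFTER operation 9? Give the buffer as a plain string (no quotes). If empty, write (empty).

Answer: T

Derivation:
After op 1 (insert('P')): buf='PEDT' cursor=1
After op 2 (left): buf='PEDT' cursor=0
After op 3 (backspace): buf='PEDT' cursor=0
After op 4 (right): buf='PEDT' cursor=1
After op 5 (select(0,1) replace("AC")): buf='ACEDT' cursor=2
After op 6 (delete): buf='ACDT' cursor=2
After op 7 (select(0,3) replace("B")): buf='BT' cursor=1
After op 8 (backspace): buf='T' cursor=0
After op 9 (end): buf='T' cursor=1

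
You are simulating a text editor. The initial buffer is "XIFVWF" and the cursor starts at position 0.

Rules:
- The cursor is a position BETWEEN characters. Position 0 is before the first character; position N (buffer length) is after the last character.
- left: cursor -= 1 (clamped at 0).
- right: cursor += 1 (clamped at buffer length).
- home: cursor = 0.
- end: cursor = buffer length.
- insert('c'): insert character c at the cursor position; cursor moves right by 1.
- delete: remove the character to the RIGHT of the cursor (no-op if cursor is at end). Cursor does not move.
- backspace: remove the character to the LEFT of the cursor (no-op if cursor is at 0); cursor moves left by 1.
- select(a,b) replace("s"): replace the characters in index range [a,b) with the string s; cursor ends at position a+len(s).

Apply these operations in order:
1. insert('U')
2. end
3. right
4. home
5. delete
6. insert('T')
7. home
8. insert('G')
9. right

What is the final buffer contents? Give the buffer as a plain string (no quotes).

Answer: GTXIFVWF

Derivation:
After op 1 (insert('U')): buf='UXIFVWF' cursor=1
After op 2 (end): buf='UXIFVWF' cursor=7
After op 3 (right): buf='UXIFVWF' cursor=7
After op 4 (home): buf='UXIFVWF' cursor=0
After op 5 (delete): buf='XIFVWF' cursor=0
After op 6 (insert('T')): buf='TXIFVWF' cursor=1
After op 7 (home): buf='TXIFVWF' cursor=0
After op 8 (insert('G')): buf='GTXIFVWF' cursor=1
After op 9 (right): buf='GTXIFVWF' cursor=2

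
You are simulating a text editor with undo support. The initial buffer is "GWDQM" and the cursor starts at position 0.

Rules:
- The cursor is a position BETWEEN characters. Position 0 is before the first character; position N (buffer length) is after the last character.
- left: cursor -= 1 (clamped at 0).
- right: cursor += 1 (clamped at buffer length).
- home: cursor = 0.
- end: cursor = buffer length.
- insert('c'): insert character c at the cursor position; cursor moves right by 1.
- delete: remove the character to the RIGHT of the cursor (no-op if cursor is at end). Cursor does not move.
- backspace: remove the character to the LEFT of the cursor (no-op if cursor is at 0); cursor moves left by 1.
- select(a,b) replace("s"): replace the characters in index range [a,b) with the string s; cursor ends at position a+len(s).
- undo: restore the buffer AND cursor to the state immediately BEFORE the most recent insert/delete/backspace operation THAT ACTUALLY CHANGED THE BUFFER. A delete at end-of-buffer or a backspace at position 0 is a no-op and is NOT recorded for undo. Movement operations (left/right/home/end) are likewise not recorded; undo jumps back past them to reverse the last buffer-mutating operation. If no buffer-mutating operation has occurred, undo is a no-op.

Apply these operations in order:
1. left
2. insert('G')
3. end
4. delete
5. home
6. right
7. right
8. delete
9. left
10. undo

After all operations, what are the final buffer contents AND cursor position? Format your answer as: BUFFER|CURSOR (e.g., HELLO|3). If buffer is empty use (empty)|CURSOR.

After op 1 (left): buf='GWDQM' cursor=0
After op 2 (insert('G')): buf='GGWDQM' cursor=1
After op 3 (end): buf='GGWDQM' cursor=6
After op 4 (delete): buf='GGWDQM' cursor=6
After op 5 (home): buf='GGWDQM' cursor=0
After op 6 (right): buf='GGWDQM' cursor=1
After op 7 (right): buf='GGWDQM' cursor=2
After op 8 (delete): buf='GGDQM' cursor=2
After op 9 (left): buf='GGDQM' cursor=1
After op 10 (undo): buf='GGWDQM' cursor=2

Answer: GGWDQM|2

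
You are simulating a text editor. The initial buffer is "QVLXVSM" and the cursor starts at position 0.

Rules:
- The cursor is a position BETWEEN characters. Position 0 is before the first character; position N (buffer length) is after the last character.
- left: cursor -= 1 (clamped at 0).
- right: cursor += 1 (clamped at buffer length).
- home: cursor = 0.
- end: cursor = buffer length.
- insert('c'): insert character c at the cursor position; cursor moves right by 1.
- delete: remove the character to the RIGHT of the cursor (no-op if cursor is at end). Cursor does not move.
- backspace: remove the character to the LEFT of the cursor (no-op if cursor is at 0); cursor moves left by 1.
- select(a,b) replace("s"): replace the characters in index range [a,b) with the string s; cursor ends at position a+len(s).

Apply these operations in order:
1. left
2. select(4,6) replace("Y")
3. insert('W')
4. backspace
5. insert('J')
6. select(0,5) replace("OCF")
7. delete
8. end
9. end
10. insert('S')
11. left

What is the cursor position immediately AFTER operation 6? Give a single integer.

Answer: 3

Derivation:
After op 1 (left): buf='QVLXVSM' cursor=0
After op 2 (select(4,6) replace("Y")): buf='QVLXYM' cursor=5
After op 3 (insert('W')): buf='QVLXYWM' cursor=6
After op 4 (backspace): buf='QVLXYM' cursor=5
After op 5 (insert('J')): buf='QVLXYJM' cursor=6
After op 6 (select(0,5) replace("OCF")): buf='OCFJM' cursor=3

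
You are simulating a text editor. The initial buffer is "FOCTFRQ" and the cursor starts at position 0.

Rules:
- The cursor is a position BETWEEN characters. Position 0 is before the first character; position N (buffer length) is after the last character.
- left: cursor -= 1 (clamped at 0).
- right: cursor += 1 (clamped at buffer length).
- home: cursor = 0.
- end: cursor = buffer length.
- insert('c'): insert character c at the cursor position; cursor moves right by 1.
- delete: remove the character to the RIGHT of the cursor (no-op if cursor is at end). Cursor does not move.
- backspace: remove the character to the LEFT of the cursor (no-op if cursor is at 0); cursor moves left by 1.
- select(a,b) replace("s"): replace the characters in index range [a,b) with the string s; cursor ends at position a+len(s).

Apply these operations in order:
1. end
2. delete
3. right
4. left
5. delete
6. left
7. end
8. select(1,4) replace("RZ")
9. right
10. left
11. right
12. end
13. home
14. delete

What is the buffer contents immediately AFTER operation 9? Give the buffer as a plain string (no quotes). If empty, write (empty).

Answer: FRZFR

Derivation:
After op 1 (end): buf='FOCTFRQ' cursor=7
After op 2 (delete): buf='FOCTFRQ' cursor=7
After op 3 (right): buf='FOCTFRQ' cursor=7
After op 4 (left): buf='FOCTFRQ' cursor=6
After op 5 (delete): buf='FOCTFR' cursor=6
After op 6 (left): buf='FOCTFR' cursor=5
After op 7 (end): buf='FOCTFR' cursor=6
After op 8 (select(1,4) replace("RZ")): buf='FRZFR' cursor=3
After op 9 (right): buf='FRZFR' cursor=4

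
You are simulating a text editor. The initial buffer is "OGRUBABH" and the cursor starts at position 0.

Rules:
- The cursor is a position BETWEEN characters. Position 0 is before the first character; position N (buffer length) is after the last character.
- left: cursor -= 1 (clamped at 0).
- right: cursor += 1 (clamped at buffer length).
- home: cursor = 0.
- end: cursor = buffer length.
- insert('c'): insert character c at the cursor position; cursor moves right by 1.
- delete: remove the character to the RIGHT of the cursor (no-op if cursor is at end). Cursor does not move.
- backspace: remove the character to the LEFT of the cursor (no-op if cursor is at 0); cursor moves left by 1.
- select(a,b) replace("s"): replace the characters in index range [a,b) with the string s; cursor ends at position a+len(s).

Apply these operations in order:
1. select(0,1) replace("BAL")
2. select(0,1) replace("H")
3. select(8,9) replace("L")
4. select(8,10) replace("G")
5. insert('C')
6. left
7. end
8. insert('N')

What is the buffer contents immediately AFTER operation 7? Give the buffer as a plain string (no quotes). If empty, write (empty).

After op 1 (select(0,1) replace("BAL")): buf='BALGRUBABH' cursor=3
After op 2 (select(0,1) replace("H")): buf='HALGRUBABH' cursor=1
After op 3 (select(8,9) replace("L")): buf='HALGRUBALH' cursor=9
After op 4 (select(8,10) replace("G")): buf='HALGRUBAG' cursor=9
After op 5 (insert('C')): buf='HALGRUBAGC' cursor=10
After op 6 (left): buf='HALGRUBAGC' cursor=9
After op 7 (end): buf='HALGRUBAGC' cursor=10

Answer: HALGRUBAGC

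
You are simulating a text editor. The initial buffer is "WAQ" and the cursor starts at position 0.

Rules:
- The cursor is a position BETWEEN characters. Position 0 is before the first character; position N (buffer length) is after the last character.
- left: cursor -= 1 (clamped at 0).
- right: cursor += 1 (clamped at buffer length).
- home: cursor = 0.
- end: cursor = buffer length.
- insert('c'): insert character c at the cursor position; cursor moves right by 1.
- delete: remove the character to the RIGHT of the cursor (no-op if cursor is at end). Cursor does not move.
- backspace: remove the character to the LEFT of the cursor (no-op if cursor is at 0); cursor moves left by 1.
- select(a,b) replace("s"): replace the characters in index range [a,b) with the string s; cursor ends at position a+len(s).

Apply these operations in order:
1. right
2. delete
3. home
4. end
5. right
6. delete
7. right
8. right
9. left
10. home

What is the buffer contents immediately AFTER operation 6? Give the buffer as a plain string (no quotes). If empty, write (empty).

Answer: WQ

Derivation:
After op 1 (right): buf='WAQ' cursor=1
After op 2 (delete): buf='WQ' cursor=1
After op 3 (home): buf='WQ' cursor=0
After op 4 (end): buf='WQ' cursor=2
After op 5 (right): buf='WQ' cursor=2
After op 6 (delete): buf='WQ' cursor=2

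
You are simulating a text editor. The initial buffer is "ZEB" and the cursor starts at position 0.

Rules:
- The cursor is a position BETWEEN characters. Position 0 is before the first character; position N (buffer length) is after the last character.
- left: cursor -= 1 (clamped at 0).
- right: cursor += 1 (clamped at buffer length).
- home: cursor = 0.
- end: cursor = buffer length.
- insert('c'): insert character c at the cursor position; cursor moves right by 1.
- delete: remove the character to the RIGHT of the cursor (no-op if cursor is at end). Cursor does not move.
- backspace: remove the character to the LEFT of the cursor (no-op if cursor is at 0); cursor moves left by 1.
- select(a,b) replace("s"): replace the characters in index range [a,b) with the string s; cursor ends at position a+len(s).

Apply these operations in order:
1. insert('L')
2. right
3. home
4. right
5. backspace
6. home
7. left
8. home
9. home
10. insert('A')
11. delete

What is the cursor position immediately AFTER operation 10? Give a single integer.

Answer: 1

Derivation:
After op 1 (insert('L')): buf='LZEB' cursor=1
After op 2 (right): buf='LZEB' cursor=2
After op 3 (home): buf='LZEB' cursor=0
After op 4 (right): buf='LZEB' cursor=1
After op 5 (backspace): buf='ZEB' cursor=0
After op 6 (home): buf='ZEB' cursor=0
After op 7 (left): buf='ZEB' cursor=0
After op 8 (home): buf='ZEB' cursor=0
After op 9 (home): buf='ZEB' cursor=0
After op 10 (insert('A')): buf='AZEB' cursor=1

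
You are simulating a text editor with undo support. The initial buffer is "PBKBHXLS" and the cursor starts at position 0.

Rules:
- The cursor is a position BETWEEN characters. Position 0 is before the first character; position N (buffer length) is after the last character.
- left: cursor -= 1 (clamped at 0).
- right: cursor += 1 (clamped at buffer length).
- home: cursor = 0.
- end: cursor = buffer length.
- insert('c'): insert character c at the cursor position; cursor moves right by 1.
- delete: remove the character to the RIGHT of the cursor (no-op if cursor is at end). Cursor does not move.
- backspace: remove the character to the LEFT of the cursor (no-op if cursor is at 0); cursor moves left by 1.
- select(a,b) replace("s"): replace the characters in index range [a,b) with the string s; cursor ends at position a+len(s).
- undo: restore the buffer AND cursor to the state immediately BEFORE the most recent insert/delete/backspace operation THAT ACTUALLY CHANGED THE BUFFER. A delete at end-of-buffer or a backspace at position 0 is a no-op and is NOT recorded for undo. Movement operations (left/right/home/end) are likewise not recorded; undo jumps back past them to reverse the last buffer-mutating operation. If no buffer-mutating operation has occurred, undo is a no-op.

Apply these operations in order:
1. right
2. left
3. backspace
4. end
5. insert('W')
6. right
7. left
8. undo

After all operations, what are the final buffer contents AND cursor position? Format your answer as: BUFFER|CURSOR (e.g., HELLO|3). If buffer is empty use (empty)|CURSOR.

After op 1 (right): buf='PBKBHXLS' cursor=1
After op 2 (left): buf='PBKBHXLS' cursor=0
After op 3 (backspace): buf='PBKBHXLS' cursor=0
After op 4 (end): buf='PBKBHXLS' cursor=8
After op 5 (insert('W')): buf='PBKBHXLSW' cursor=9
After op 6 (right): buf='PBKBHXLSW' cursor=9
After op 7 (left): buf='PBKBHXLSW' cursor=8
After op 8 (undo): buf='PBKBHXLS' cursor=8

Answer: PBKBHXLS|8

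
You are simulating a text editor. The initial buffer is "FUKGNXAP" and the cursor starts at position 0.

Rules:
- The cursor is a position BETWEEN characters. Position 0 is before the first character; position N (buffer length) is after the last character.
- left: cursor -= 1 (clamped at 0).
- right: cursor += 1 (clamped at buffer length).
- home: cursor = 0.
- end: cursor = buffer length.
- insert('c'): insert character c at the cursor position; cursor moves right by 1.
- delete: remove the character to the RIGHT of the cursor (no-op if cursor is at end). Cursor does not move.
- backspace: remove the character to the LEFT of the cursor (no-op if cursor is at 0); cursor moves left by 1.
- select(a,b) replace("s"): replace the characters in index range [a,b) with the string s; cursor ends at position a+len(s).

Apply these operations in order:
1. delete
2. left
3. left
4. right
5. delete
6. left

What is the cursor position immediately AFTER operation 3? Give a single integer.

Answer: 0

Derivation:
After op 1 (delete): buf='UKGNXAP' cursor=0
After op 2 (left): buf='UKGNXAP' cursor=0
After op 3 (left): buf='UKGNXAP' cursor=0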